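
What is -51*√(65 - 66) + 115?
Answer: 115 - 51*I ≈ 115.0 - 51.0*I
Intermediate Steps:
-51*√(65 - 66) + 115 = -51*I + 115 = 115 - 51*I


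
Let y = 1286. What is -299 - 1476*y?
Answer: -1898435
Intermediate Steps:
-299 - 1476*y = -299 - 1476*1286 = -299 - 1898136 = -1898435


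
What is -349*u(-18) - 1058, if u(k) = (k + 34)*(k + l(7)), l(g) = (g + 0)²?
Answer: -174162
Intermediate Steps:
l(g) = g²
u(k) = (34 + k)*(49 + k) (u(k) = (k + 34)*(k + 7²) = (34 + k)*(k + 49) = (34 + k)*(49 + k))
-349*u(-18) - 1058 = -349*(1666 + (-18)² + 83*(-18)) - 1058 = -349*(1666 + 324 - 1494) - 1058 = -349*496 - 1058 = -173104 - 1058 = -174162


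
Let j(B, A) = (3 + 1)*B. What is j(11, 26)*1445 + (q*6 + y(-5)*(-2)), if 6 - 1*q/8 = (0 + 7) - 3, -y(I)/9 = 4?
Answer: 63748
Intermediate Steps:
y(I) = -36 (y(I) = -9*4 = -36)
q = 16 (q = 48 - 8*((0 + 7) - 3) = 48 - 8*(7 - 3) = 48 - 8*4 = 48 - 32 = 16)
j(B, A) = 4*B
j(11, 26)*1445 + (q*6 + y(-5)*(-2)) = (4*11)*1445 + (16*6 - 36*(-2)) = 44*1445 + (96 + 72) = 63580 + 168 = 63748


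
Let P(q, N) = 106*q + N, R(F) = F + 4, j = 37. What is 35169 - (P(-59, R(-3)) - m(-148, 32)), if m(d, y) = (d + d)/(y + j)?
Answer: 2857822/69 ≈ 41418.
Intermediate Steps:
R(F) = 4 + F
m(d, y) = 2*d/(37 + y) (m(d, y) = (d + d)/(y + 37) = (2*d)/(37 + y) = 2*d/(37 + y))
P(q, N) = N + 106*q
35169 - (P(-59, R(-3)) - m(-148, 32)) = 35169 - (((4 - 3) + 106*(-59)) - 2*(-148)/(37 + 32)) = 35169 - ((1 - 6254) - 2*(-148)/69) = 35169 - (-6253 - 2*(-148)/69) = 35169 - (-6253 - 1*(-296/69)) = 35169 - (-6253 + 296/69) = 35169 - 1*(-431161/69) = 35169 + 431161/69 = 2857822/69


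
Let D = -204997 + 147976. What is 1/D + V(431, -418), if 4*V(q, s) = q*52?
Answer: 319488662/57021 ≈ 5603.0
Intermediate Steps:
V(q, s) = 13*q (V(q, s) = (q*52)/4 = (52*q)/4 = 13*q)
D = -57021
1/D + V(431, -418) = 1/(-57021) + 13*431 = -1/57021 + 5603 = 319488662/57021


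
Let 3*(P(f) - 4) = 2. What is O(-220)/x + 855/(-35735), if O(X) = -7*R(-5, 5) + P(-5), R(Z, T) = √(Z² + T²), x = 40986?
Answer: -10462880/439390413 - 35*√2/40986 ≈ -0.025020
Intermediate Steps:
P(f) = 14/3 (P(f) = 4 + (⅓)*2 = 4 + ⅔ = 14/3)
R(Z, T) = √(T² + Z²)
O(X) = 14/3 - 35*√2 (O(X) = -7*√(5² + (-5)²) + 14/3 = -7*√(25 + 25) + 14/3 = -35*√2 + 14/3 = 14/3 - 35*√2)
O(-220)/x + 855/(-35735) = (14/3 - 35*√2)/40986 + 855/(-35735) = (14/3 - 35*√2)*(1/40986) + 855*(-1/35735) = (7/61479 - 35*√2/40986) - 171/7147 = -10462880/439390413 - 35*√2/40986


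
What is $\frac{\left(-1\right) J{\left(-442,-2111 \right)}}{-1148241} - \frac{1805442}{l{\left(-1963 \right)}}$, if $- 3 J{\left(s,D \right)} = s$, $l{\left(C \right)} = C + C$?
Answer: $\frac{3109624658929}{6761991249} \approx 459.87$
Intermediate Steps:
$l{\left(C \right)} = 2 C$
$J{\left(s,D \right)} = - \frac{s}{3}$
$\frac{\left(-1\right) J{\left(-442,-2111 \right)}}{-1148241} - \frac{1805442}{l{\left(-1963 \right)}} = \frac{\left(-1\right) \left(\left(- \frac{1}{3}\right) \left(-442\right)\right)}{-1148241} - \frac{1805442}{2 \left(-1963\right)} = \left(-1\right) \frac{442}{3} \left(- \frac{1}{1148241}\right) - \frac{1805442}{-3926} = \left(- \frac{442}{3}\right) \left(- \frac{1}{1148241}\right) - - \frac{902721}{1963} = \frac{442}{3444723} + \frac{902721}{1963} = \frac{3109624658929}{6761991249}$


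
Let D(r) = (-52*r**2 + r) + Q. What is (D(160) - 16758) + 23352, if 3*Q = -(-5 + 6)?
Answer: -3973339/3 ≈ -1.3244e+6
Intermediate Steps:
Q = -1/3 (Q = (-(-5 + 6))/3 = (-1*1)/3 = (1/3)*(-1) = -1/3 ≈ -0.33333)
D(r) = -1/3 + r - 52*r**2 (D(r) = (-52*r**2 + r) - 1/3 = (r - 52*r**2) - 1/3 = -1/3 + r - 52*r**2)
(D(160) - 16758) + 23352 = ((-1/3 + 160 - 52*160**2) - 16758) + 23352 = ((-1/3 + 160 - 52*25600) - 16758) + 23352 = ((-1/3 + 160 - 1331200) - 16758) + 23352 = (-3993121/3 - 16758) + 23352 = -4043395/3 + 23352 = -3973339/3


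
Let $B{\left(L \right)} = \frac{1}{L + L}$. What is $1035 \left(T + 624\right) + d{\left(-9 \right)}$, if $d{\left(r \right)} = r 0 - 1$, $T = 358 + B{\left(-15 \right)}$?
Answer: $\frac{2032669}{2} \approx 1.0163 \cdot 10^{6}$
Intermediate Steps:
$B{\left(L \right)} = \frac{1}{2 L}$
$T = \frac{10739}{30}$ ($T = 358 + \frac{1}{2 \left(-15\right)} = 358 + \frac{1}{2} \left(- \frac{1}{15}\right) = 358 - \frac{1}{30} = \frac{10739}{30} \approx 357.97$)
$d{\left(r \right)} = -1$ ($d{\left(r \right)} = 0 - 1 = -1$)
$1035 \left(T + 624\right) + d{\left(-9 \right)} = 1035 \left(\frac{10739}{30} + 624\right) - 1 = 1035 \cdot \frac{29459}{30} - 1 = \frac{2032671}{2} - 1 = \frac{2032669}{2}$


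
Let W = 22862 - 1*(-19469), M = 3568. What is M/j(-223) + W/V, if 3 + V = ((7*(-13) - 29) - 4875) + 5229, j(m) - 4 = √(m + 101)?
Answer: 507695/1771 - 1784*I*√122/69 ≈ 286.67 - 285.58*I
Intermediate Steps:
j(m) = 4 + √(101 + m) (j(m) = 4 + √(m + 101) = 4 + √(101 + m))
V = 231 (V = -3 + (((7*(-13) - 29) - 4875) + 5229) = -3 + (((-91 - 29) - 4875) + 5229) = -3 + ((-120 - 4875) + 5229) = -3 + (-4995 + 5229) = -3 + 234 = 231)
W = 42331 (W = 22862 + 19469 = 42331)
M/j(-223) + W/V = 3568/(4 + √(101 - 223)) + 42331/231 = 3568/(4 + √(-122)) + 42331*(1/231) = 3568/(4 + I*√122) + 42331/231 = 42331/231 + 3568/(4 + I*√122)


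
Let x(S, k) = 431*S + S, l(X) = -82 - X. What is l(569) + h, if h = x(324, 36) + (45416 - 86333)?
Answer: 98400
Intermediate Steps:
x(S, k) = 432*S
h = 99051 (h = 432*324 + (45416 - 86333) = 139968 - 40917 = 99051)
l(569) + h = (-82 - 1*569) + 99051 = (-82 - 569) + 99051 = -651 + 99051 = 98400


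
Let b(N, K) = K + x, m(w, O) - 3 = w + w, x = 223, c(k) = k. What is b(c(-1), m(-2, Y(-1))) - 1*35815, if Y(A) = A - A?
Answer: -35593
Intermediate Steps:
Y(A) = 0
m(w, O) = 3 + 2*w (m(w, O) = 3 + (w + w) = 3 + 2*w)
b(N, K) = 223 + K (b(N, K) = K + 223 = 223 + K)
b(c(-1), m(-2, Y(-1))) - 1*35815 = (223 + (3 + 2*(-2))) - 1*35815 = (223 + (3 - 4)) - 35815 = (223 - 1) - 35815 = 222 - 35815 = -35593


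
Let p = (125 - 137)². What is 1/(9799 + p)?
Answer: 1/9943 ≈ 0.00010057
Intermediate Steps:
p = 144 (p = (-12)² = 144)
1/(9799 + p) = 1/(9799 + 144) = 1/9943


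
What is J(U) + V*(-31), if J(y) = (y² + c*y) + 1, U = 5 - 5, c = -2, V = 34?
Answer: -1053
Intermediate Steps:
U = 0
J(y) = 1 + y² - 2*y (J(y) = (y² - 2*y) + 1 = 1 + y² - 2*y)
J(U) + V*(-31) = (1 + 0² - 2*0) + 34*(-31) = (1 + 0 + 0) - 1054 = 1 - 1054 = -1053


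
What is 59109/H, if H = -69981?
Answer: -19703/23327 ≈ -0.84464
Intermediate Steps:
59109/H = 59109/(-69981) = 59109*(-1/69981) = -19703/23327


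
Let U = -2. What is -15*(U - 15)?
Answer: 255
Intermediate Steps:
-15*(U - 15) = -15*(-2 - 15) = -15*(-17) = 255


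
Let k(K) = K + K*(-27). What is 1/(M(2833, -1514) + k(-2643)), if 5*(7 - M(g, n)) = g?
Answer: 5/340792 ≈ 1.4672e-5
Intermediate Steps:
M(g, n) = 7 - g/5
k(K) = -26*K (k(K) = K - 27*K = -26*K)
1/(M(2833, -1514) + k(-2643)) = 1/((7 - 1/5*2833) - 26*(-2643)) = 1/((7 - 2833/5) + 68718) = 1/(-2798/5 + 68718) = 1/(340792/5) = 5/340792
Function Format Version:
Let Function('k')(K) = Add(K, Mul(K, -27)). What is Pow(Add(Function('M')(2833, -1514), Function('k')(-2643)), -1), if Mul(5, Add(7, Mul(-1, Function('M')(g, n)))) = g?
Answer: Rational(5, 340792) ≈ 1.4672e-5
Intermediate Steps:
Function('M')(g, n) = Add(7, Mul(Rational(-1, 5), g))
Function('k')(K) = Mul(-26, K) (Function('k')(K) = Add(K, Mul(-27, K)) = Mul(-26, K))
Pow(Add(Function('M')(2833, -1514), Function('k')(-2643)), -1) = Pow(Add(Add(7, Mul(Rational(-1, 5), 2833)), Mul(-26, -2643)), -1) = Pow(Add(Add(7, Rational(-2833, 5)), 68718), -1) = Pow(Add(Rational(-2798, 5), 68718), -1) = Pow(Rational(340792, 5), -1) = Rational(5, 340792)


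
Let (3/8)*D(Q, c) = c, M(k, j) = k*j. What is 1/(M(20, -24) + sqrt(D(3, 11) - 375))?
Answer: -1440/692237 - I*sqrt(3111)/692237 ≈ -0.0020802 - 8.0574e-5*I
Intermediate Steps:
M(k, j) = j*k
D(Q, c) = 8*c/3
1/(M(20, -24) + sqrt(D(3, 11) - 375)) = 1/(-24*20 + sqrt((8/3)*11 - 375)) = 1/(-480 + sqrt(88/3 - 375)) = 1/(-480 + sqrt(-1037/3)) = 1/(-480 + I*sqrt(3111)/3)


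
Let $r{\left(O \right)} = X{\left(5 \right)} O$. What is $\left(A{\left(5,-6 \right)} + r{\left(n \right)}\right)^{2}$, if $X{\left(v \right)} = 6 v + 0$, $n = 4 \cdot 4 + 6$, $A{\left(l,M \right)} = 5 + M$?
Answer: $434281$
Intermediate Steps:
$n = 22$ ($n = 16 + 6 = 22$)
$X{\left(v \right)} = 6 v$
$r{\left(O \right)} = 30 O$ ($r{\left(O \right)} = 6 \cdot 5 O = 30 O$)
$\left(A{\left(5,-6 \right)} + r{\left(n \right)}\right)^{2} = \left(\left(5 - 6\right) + 30 \cdot 22\right)^{2} = \left(-1 + 660\right)^{2} = 659^{2} = 434281$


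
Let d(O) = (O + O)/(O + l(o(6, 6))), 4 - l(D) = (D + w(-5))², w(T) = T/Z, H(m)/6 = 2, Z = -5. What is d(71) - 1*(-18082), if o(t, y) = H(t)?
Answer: 849783/47 ≈ 18081.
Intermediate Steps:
H(m) = 12 (H(m) = 6*2 = 12)
o(t, y) = 12
w(T) = -T/5 (w(T) = T/(-5) = T*(-⅕) = -T/5)
l(D) = 4 - (1 + D)² (l(D) = 4 - (D - ⅕*(-5))² = 4 - (D + 1)² = 4 - (1 + D)²)
d(O) = 2*O/(-165 + O) (d(O) = (O + O)/(O + (4 - (1 + 12)²)) = (2*O)/(O + (4 - 1*13²)) = (2*O)/(O + (4 - 1*169)) = (2*O)/(O + (4 - 169)) = (2*O)/(O - 165) = (2*O)/(-165 + O) = 2*O/(-165 + O))
d(71) - 1*(-18082) = 2*71/(-165 + 71) - 1*(-18082) = 2*71/(-94) + 18082 = 2*71*(-1/94) + 18082 = -71/47 + 18082 = 849783/47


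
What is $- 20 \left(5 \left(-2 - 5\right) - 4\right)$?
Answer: $780$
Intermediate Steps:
$- 20 \left(5 \left(-2 - 5\right) - 4\right) = - 20 \left(5 \left(-7\right) - 4\right) = - 20 \left(-35 - 4\right) = \left(-20\right) \left(-39\right) = 780$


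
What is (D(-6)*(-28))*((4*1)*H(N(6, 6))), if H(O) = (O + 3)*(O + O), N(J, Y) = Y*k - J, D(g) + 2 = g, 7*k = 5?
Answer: -27648/7 ≈ -3949.7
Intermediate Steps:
k = 5/7 (k = (⅐)*5 = 5/7 ≈ 0.71429)
D(g) = -2 + g
N(J, Y) = -J + 5*Y/7 (N(J, Y) = Y*(5/7) - J = 5*Y/7 - J = -J + 5*Y/7)
H(O) = 2*O*(3 + O) (H(O) = (3 + O)*(2*O) = 2*O*(3 + O))
(D(-6)*(-28))*((4*1)*H(N(6, 6))) = ((-2 - 6)*(-28))*((4*1)*(2*(-1*6 + (5/7)*6)*(3 + (-1*6 + (5/7)*6)))) = (-8*(-28))*(4*(2*(-6 + 30/7)*(3 + (-6 + 30/7)))) = 224*(4*(2*(-12/7)*(3 - 12/7))) = 224*(4*(2*(-12/7)*(9/7))) = 224*(4*(-216/49)) = 224*(-864/49) = -27648/7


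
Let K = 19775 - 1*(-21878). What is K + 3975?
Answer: 45628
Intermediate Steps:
K = 41653 (K = 19775 + 21878 = 41653)
K + 3975 = 41653 + 3975 = 45628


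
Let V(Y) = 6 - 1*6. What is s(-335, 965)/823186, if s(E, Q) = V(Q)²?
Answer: 0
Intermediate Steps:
V(Y) = 0 (V(Y) = 6 - 6 = 0)
s(E, Q) = 0 (s(E, Q) = 0² = 0)
s(-335, 965)/823186 = 0/823186 = 0*(1/823186) = 0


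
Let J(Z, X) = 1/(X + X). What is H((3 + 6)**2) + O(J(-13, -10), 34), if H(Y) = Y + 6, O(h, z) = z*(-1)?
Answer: 53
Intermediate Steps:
J(Z, X) = 1/(2*X)
O(h, z) = -z
H(Y) = 6 + Y
H((3 + 6)**2) + O(J(-13, -10), 34) = (6 + (3 + 6)**2) - 1*34 = (6 + 9**2) - 34 = (6 + 81) - 34 = 87 - 34 = 53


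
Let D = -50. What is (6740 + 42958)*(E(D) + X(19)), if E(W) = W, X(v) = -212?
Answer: -13020876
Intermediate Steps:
(6740 + 42958)*(E(D) + X(19)) = (6740 + 42958)*(-50 - 212) = 49698*(-262) = -13020876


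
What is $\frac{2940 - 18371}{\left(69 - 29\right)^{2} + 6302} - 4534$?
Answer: $- \frac{35843099}{7902} \approx -4536.0$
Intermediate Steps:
$\frac{2940 - 18371}{\left(69 - 29\right)^{2} + 6302} - 4534 = - \frac{15431}{40^{2} + 6302} - 4534 = - \frac{15431}{1600 + 6302} - 4534 = - \frac{15431}{7902} - 4534 = - \frac{35843099}{7902}$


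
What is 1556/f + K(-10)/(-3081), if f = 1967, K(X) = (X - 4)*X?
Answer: 4518656/6060327 ≈ 0.74561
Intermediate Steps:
K(X) = X*(-4 + X) (K(X) = (-4 + X)*X = X*(-4 + X))
1556/f + K(-10)/(-3081) = 1556/1967 - 10*(-4 - 10)/(-3081) = 1556*(1/1967) - 10*(-14)*(-1/3081) = 1556/1967 + 140*(-1/3081) = 1556/1967 - 140/3081 = 4518656/6060327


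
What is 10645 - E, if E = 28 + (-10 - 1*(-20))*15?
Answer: 10467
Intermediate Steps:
E = 178 (E = 28 + (-10 + 20)*15 = 28 + 10*15 = 28 + 150 = 178)
10645 - E = 10645 - 1*178 = 10645 - 178 = 10467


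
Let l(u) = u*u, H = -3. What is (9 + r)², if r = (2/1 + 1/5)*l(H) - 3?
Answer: 16641/25 ≈ 665.64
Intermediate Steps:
l(u) = u²
r = 84/5 (r = (2/1 + 1/5)*(-3)² - 3 = (2*1 + 1*(⅕))*9 - 3 = (2 + ⅕)*9 - 3 = (11/5)*9 - 3 = 99/5 - 3 = 84/5 ≈ 16.800)
(9 + r)² = (9 + 84/5)² = (129/5)² = 16641/25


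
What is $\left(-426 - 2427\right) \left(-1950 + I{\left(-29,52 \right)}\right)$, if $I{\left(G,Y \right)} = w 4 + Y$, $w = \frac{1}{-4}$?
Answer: $5417847$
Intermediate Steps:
$w = - \frac{1}{4} \approx -0.25$
$I{\left(G,Y \right)} = -1 + Y$ ($I{\left(G,Y \right)} = \left(- \frac{1}{4}\right) 4 + Y = -1 + Y$)
$\left(-426 - 2427\right) \left(-1950 + I{\left(-29,52 \right)}\right) = \left(-426 - 2427\right) \left(-1950 + \left(-1 + 52\right)\right) = - 2853 \left(-1950 + 51\right) = \left(-2853\right) \left(-1899\right) = 5417847$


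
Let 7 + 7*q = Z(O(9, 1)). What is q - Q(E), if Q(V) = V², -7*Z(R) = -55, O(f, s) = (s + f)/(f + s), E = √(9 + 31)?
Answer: -1954/49 ≈ -39.878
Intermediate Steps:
E = 2*√10 (E = √40 = 2*√10 ≈ 6.3246)
O(f, s) = 1 (O(f, s) = (f + s)/(f + s) = 1)
Z(R) = 55/7 (Z(R) = -⅐*(-55) = 55/7)
q = 6/49 (q = -1 + (⅐)*(55/7) = -1 + 55/49 = 6/49 ≈ 0.12245)
q - Q(E) = 6/49 - (2*√10)² = 6/49 - 1*40 = 6/49 - 40 = -1954/49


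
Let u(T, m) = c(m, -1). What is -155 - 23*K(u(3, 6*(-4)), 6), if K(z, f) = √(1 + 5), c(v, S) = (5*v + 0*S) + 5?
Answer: -155 - 23*√6 ≈ -211.34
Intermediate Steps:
c(v, S) = 5 + 5*v (c(v, S) = (5*v + 0) + 5 = 5*v + 5 = 5 + 5*v)
u(T, m) = 5 + 5*m
K(z, f) = √6
-155 - 23*K(u(3, 6*(-4)), 6) = -155 - 23*√6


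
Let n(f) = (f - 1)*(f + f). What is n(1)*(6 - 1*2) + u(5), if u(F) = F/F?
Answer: 1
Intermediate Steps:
u(F) = 1
n(f) = 2*f*(-1 + f) (n(f) = (-1 + f)*(2*f) = 2*f*(-1 + f))
n(1)*(6 - 1*2) + u(5) = (2*1*(-1 + 1))*(6 - 1*2) + 1 = (2*1*0)*(6 - 2) + 1 = 0*4 + 1 = 0 + 1 = 1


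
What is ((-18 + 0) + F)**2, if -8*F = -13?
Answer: 17161/64 ≈ 268.14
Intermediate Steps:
F = 13/8 (F = -1/8*(-13) = 13/8 ≈ 1.6250)
((-18 + 0) + F)**2 = ((-18 + 0) + 13/8)**2 = (-18 + 13/8)**2 = (-131/8)**2 = 17161/64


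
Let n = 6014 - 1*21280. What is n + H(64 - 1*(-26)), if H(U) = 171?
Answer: -15095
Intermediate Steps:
n = -15266 (n = 6014 - 21280 = -15266)
n + H(64 - 1*(-26)) = -15266 + 171 = -15095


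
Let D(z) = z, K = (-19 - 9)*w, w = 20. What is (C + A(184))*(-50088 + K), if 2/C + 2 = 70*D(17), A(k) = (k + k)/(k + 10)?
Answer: -2770268332/28809 ≈ -96160.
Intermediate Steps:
K = -560 (K = (-19 - 9)*20 = -28*20 = -560)
A(k) = 2*k/(10 + k) (A(k) = (2*k)/(10 + k) = 2*k/(10 + k))
C = 1/594 (C = 2/(-2 + 70*17) = 2/(-2 + 1190) = 2/1188 = 2*(1/1188) = 1/594 ≈ 0.0016835)
(C + A(184))*(-50088 + K) = (1/594 + 2*184/(10 + 184))*(-50088 - 560) = (1/594 + 2*184/194)*(-50648) = (1/594 + 2*184*(1/194))*(-50648) = (1/594 + 184/97)*(-50648) = (109393/57618)*(-50648) = -2770268332/28809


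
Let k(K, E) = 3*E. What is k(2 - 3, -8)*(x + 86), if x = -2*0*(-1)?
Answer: -2064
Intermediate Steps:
x = 0 (x = 0*(-1) = 0)
k(2 - 3, -8)*(x + 86) = (3*(-8))*(0 + 86) = -24*86 = -2064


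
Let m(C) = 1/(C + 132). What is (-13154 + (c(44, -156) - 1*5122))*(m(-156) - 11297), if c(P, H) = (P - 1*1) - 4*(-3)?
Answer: 4940241509/24 ≈ 2.0584e+8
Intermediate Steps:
m(C) = 1/(132 + C)
c(P, H) = 11 + P (c(P, H) = (P - 1) + 12 = (-1 + P) + 12 = 11 + P)
(-13154 + (c(44, -156) - 1*5122))*(m(-156) - 11297) = (-13154 + ((11 + 44) - 1*5122))*(1/(132 - 156) - 11297) = (-13154 + (55 - 5122))*(1/(-24) - 11297) = (-13154 - 5067)*(-1/24 - 11297) = -18221*(-271129/24) = 4940241509/24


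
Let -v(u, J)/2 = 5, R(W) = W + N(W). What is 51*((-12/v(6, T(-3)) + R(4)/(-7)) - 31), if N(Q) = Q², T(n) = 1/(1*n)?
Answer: -58293/35 ≈ -1665.5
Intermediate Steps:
T(n) = 1/n
R(W) = W + W²
v(u, J) = -10 (v(u, J) = -2*5 = -10)
51*((-12/v(6, T(-3)) + R(4)/(-7)) - 31) = 51*((-12/(-10) + (4*(1 + 4))/(-7)) - 31) = 51*((-12*(-⅒) + (4*5)*(-⅐)) - 31) = 51*((6/5 + 20*(-⅐)) - 31) = 51*((6/5 - 20/7) - 31) = 51*(-58/35 - 31) = 51*(-1143/35) = -58293/35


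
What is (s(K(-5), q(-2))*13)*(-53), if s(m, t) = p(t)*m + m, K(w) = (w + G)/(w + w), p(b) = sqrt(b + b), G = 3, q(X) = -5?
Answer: -689/5 - 689*I*sqrt(10)/5 ≈ -137.8 - 435.76*I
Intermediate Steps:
p(b) = sqrt(2)*sqrt(b) (p(b) = sqrt(2*b) = sqrt(2)*sqrt(b))
K(w) = (3 + w)/(2*w) (K(w) = (w + 3)/(w + w) = (3 + w)/((2*w)) = (3 + w)*(1/(2*w)) = (3 + w)/(2*w))
s(m, t) = m + m*sqrt(2)*sqrt(t) (s(m, t) = (sqrt(2)*sqrt(t))*m + m = m*sqrt(2)*sqrt(t) + m = m + m*sqrt(2)*sqrt(t))
(s(K(-5), q(-2))*13)*(-53) = ((((1/2)*(3 - 5)/(-5))*(1 + sqrt(2)*sqrt(-5)))*13)*(-53) = ((((1/2)*(-1/5)*(-2))*(1 + sqrt(2)*(I*sqrt(5))))*13)*(-53) = (((1 + I*sqrt(10))/5)*13)*(-53) = ((1/5 + I*sqrt(10)/5)*13)*(-53) = (13/5 + 13*I*sqrt(10)/5)*(-53) = -689/5 - 689*I*sqrt(10)/5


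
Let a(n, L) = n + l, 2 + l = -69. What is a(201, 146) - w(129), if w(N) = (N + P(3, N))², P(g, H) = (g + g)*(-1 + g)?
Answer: -19751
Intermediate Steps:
l = -71 (l = -2 - 69 = -71)
P(g, H) = 2*g*(-1 + g) (P(g, H) = (2*g)*(-1 + g) = 2*g*(-1 + g))
w(N) = (12 + N)² (w(N) = (N + 2*3*(-1 + 3))² = (N + 2*3*2)² = (N + 12)² = (12 + N)²)
a(n, L) = -71 + n (a(n, L) = n - 71 = -71 + n)
a(201, 146) - w(129) = (-71 + 201) - (12 + 129)² = 130 - 1*141² = 130 - 1*19881 = 130 - 19881 = -19751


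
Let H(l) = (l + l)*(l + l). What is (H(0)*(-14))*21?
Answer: 0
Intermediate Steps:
H(l) = 4*l² (H(l) = (2*l)*(2*l) = 4*l²)
(H(0)*(-14))*21 = ((4*0²)*(-14))*21 = ((4*0)*(-14))*21 = (0*(-14))*21 = 0*21 = 0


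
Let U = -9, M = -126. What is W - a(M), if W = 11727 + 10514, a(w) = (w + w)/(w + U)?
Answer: 333587/15 ≈ 22239.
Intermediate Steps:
a(w) = 2*w/(-9 + w) (a(w) = (w + w)/(w - 9) = (2*w)/(-9 + w) = 2*w/(-9 + w))
W = 22241
W - a(M) = 22241 - 2*(-126)/(-9 - 126) = 22241 - 2*(-126)/(-135) = 22241 - 2*(-126)*(-1)/135 = 22241 - 1*28/15 = 22241 - 28/15 = 333587/15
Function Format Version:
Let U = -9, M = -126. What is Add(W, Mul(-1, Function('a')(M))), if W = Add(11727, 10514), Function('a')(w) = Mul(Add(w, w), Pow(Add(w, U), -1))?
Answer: Rational(333587, 15) ≈ 22239.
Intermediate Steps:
Function('a')(w) = Mul(2, w, Pow(Add(-9, w), -1)) (Function('a')(w) = Mul(Add(w, w), Pow(Add(w, -9), -1)) = Mul(Mul(2, w), Pow(Add(-9, w), -1)) = Mul(2, w, Pow(Add(-9, w), -1)))
W = 22241
Add(W, Mul(-1, Function('a')(M))) = Add(22241, Mul(-1, Mul(2, -126, Pow(Add(-9, -126), -1)))) = Add(22241, Mul(-1, Mul(2, -126, Pow(-135, -1)))) = Add(22241, Mul(-1, Mul(2, -126, Rational(-1, 135)))) = Add(22241, Mul(-1, Rational(28, 15))) = Add(22241, Rational(-28, 15)) = Rational(333587, 15)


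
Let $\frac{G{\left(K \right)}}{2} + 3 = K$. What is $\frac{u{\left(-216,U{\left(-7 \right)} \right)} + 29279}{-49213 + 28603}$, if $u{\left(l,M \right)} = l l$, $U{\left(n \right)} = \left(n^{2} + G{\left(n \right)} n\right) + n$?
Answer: $- \frac{15187}{4122} \approx -3.6844$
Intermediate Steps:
$G{\left(K \right)} = -6 + 2 K$
$U{\left(n \right)} = n + n^{2} + n \left(-6 + 2 n\right)$ ($U{\left(n \right)} = \left(n^{2} + \left(-6 + 2 n\right) n\right) + n = \left(n^{2} + n \left(-6 + 2 n\right)\right) + n = n + n^{2} + n \left(-6 + 2 n\right)$)
$u{\left(l,M \right)} = l^{2}$
$\frac{u{\left(-216,U{\left(-7 \right)} \right)} + 29279}{-49213 + 28603} = \frac{\left(-216\right)^{2} + 29279}{-49213 + 28603} = \frac{46656 + 29279}{-20610} = 75935 \left(- \frac{1}{20610}\right) = - \frac{15187}{4122}$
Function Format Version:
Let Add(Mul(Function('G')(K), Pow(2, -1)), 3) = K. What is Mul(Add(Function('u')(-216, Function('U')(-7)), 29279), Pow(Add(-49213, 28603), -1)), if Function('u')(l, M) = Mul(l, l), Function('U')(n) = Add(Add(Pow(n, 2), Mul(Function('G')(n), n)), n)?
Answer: Rational(-15187, 4122) ≈ -3.6844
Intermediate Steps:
Function('G')(K) = Add(-6, Mul(2, K))
Function('U')(n) = Add(n, Pow(n, 2), Mul(n, Add(-6, Mul(2, n)))) (Function('U')(n) = Add(Add(Pow(n, 2), Mul(Add(-6, Mul(2, n)), n)), n) = Add(Add(Pow(n, 2), Mul(n, Add(-6, Mul(2, n)))), n) = Add(n, Pow(n, 2), Mul(n, Add(-6, Mul(2, n)))))
Function('u')(l, M) = Pow(l, 2)
Mul(Add(Function('u')(-216, Function('U')(-7)), 29279), Pow(Add(-49213, 28603), -1)) = Mul(Add(Pow(-216, 2), 29279), Pow(Add(-49213, 28603), -1)) = Mul(Add(46656, 29279), Pow(-20610, -1)) = Mul(75935, Rational(-1, 20610)) = Rational(-15187, 4122)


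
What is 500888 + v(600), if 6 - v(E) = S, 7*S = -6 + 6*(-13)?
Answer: 500906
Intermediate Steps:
S = -12 (S = (-6 + 6*(-13))/7 = (-6 - 78)/7 = (⅐)*(-84) = -12)
v(E) = 18 (v(E) = 6 - 1*(-12) = 6 + 12 = 18)
500888 + v(600) = 500888 + 18 = 500906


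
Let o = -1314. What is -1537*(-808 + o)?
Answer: 3261514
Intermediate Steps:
-1537*(-808 + o) = -1537*(-808 - 1314) = -1537*(-2122) = 3261514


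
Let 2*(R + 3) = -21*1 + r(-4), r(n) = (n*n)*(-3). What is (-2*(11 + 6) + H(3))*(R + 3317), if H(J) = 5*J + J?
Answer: -52472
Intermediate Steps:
r(n) = -3*n² (r(n) = n²*(-3) = -3*n²)
H(J) = 6*J
R = -75/2 (R = -3 + (-21*1 - 3*(-4)²)/2 = -3 + (-21 - 3*16)/2 = -3 + (-21 - 48)/2 = -3 + (½)*(-69) = -3 - 69/2 = -75/2 ≈ -37.500)
(-2*(11 + 6) + H(3))*(R + 3317) = (-2*(11 + 6) + 6*3)*(-75/2 + 3317) = (-2*17 + 18)*(6559/2) = (-34 + 18)*(6559/2) = -16*6559/2 = -52472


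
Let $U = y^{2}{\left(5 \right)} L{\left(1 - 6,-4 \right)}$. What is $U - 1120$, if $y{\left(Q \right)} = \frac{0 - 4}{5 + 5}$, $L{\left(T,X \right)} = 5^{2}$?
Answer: $-1116$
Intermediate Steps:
$L{\left(T,X \right)} = 25$
$y{\left(Q \right)} = - \frac{2}{5}$ ($y{\left(Q \right)} = - \frac{4}{10} = \left(-4\right) \frac{1}{10} = - \frac{2}{5}$)
$U = 4$ ($U = \left(- \frac{2}{5}\right)^{2} \cdot 25 = \frac{4}{25} \cdot 25 = 4$)
$U - 1120 = 4 - 1120 = -1116$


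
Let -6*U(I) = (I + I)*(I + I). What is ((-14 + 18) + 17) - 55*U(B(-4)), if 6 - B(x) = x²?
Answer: 11063/3 ≈ 3687.7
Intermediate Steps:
B(x) = 6 - x²
U(I) = -2*I²/3 (U(I) = -(I + I)*(I + I)/6 = -2*I*2*I/6 = -2*I²/3)
((-14 + 18) + 17) - 55*U(B(-4)) = ((-14 + 18) + 17) - (-110)*(6 - 1*(-4)²)²/3 = (4 + 17) - (-110)*(6 - 1*16)²/3 = 21 - (-110)*(6 - 16)²/3 = 21 - (-110)*(-10)²/3 = 21 - (-110)*100/3 = 21 - 55*(-200/3) = 21 + 11000/3 = 11063/3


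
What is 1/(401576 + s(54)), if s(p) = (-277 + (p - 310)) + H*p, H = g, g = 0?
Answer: 1/401043 ≈ 2.4935e-6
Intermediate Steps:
H = 0
s(p) = -587 + p (s(p) = (-277 + (p - 310)) + 0*p = (-277 + (-310 + p)) + 0 = (-587 + p) + 0 = -587 + p)
1/(401576 + s(54)) = 1/(401576 + (-587 + 54)) = 1/(401576 - 533) = 1/401043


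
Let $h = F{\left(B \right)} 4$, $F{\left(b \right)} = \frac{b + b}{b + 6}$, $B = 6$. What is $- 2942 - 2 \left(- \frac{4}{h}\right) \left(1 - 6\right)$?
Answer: $29420$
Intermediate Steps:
$F{\left(b \right)} = \frac{2 b}{6 + b}$
$h = 4$ ($h = 2 \cdot 6 \frac{1}{6 + 6} \cdot 4 = 2 \cdot 6 \cdot \frac{1}{12} \cdot 4 = 1 \cdot 4 = 4$)
$- 2942 - 2 \left(- \frac{4}{h}\right) \left(1 - 6\right) = - 2942 - 2 \left(- \frac{4}{4}\right) \left(1 - 6\right) = - 2942 - 2 \left(\left(-4\right) \frac{1}{4}\right) \left(1 - 6\right) = - 2942 \left(-2\right) \left(-1\right) \left(-5\right) = - 2942 \cdot 2 \left(-5\right) = \left(-2942\right) \left(-10\right) = 29420$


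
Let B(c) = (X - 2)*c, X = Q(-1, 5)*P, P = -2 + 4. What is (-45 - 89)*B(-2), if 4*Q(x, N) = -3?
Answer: -938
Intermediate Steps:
P = 2
Q(x, N) = -¾ (Q(x, N) = (¼)*(-3) = -¾)
X = -3/2 (X = -¾*2 = -3/2 ≈ -1.5000)
B(c) = -7*c/2 (B(c) = (-3/2 - 2)*c = -7*c/2)
(-45 - 89)*B(-2) = (-45 - 89)*(-7/2*(-2)) = -134*7 = -938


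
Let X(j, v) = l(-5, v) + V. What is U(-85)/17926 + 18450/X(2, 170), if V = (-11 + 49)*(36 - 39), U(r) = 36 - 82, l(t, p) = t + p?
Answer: 55122059/152371 ≈ 361.76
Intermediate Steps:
l(t, p) = p + t
U(r) = -46
V = -114 (V = 38*(-3) = -114)
X(j, v) = -119 + v (X(j, v) = (v - 5) - 114 = (-5 + v) - 114 = -119 + v)
U(-85)/17926 + 18450/X(2, 170) = -46/17926 + 18450/(-119 + 170) = -46*1/17926 + 18450/51 = -23/8963 + 18450*(1/51) = -23/8963 + 6150/17 = 55122059/152371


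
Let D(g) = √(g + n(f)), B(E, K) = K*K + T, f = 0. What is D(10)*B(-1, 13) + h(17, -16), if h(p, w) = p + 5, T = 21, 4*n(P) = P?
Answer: 22 + 190*√10 ≈ 622.83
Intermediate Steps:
n(P) = P/4
h(p, w) = 5 + p
B(E, K) = 21 + K² (B(E, K) = K*K + 21 = K² + 21 = 21 + K²)
D(g) = √g (D(g) = √(g + (¼)*0) = √(g + 0) = √g)
D(10)*B(-1, 13) + h(17, -16) = √10*(21 + 13²) + (5 + 17) = √10*(21 + 169) + 22 = √10*190 + 22 = 190*√10 + 22 = 22 + 190*√10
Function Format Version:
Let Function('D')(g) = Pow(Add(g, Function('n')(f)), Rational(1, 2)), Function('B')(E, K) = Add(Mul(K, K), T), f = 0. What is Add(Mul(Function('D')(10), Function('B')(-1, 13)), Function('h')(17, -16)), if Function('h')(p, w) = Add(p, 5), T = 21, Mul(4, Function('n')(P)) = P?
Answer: Add(22, Mul(190, Pow(10, Rational(1, 2)))) ≈ 622.83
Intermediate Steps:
Function('n')(P) = Mul(Rational(1, 4), P)
Function('h')(p, w) = Add(5, p)
Function('B')(E, K) = Add(21, Pow(K, 2)) (Function('B')(E, K) = Add(Mul(K, K), 21) = Add(Pow(K, 2), 21) = Add(21, Pow(K, 2)))
Function('D')(g) = Pow(g, Rational(1, 2)) (Function('D')(g) = Pow(Add(g, Mul(Rational(1, 4), 0)), Rational(1, 2)) = Pow(Add(g, 0), Rational(1, 2)) = Pow(g, Rational(1, 2)))
Add(Mul(Function('D')(10), Function('B')(-1, 13)), Function('h')(17, -16)) = Add(Mul(Pow(10, Rational(1, 2)), Add(21, Pow(13, 2))), Add(5, 17)) = Add(Mul(Pow(10, Rational(1, 2)), Add(21, 169)), 22) = Add(Mul(Pow(10, Rational(1, 2)), 190), 22) = Add(Mul(190, Pow(10, Rational(1, 2))), 22) = Add(22, Mul(190, Pow(10, Rational(1, 2))))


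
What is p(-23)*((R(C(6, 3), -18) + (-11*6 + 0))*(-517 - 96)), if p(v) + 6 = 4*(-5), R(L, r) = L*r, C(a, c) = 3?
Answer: -1912560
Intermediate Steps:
p(v) = -26 (p(v) = -6 + 4*(-5) = -6 - 20 = -26)
p(-23)*((R(C(6, 3), -18) + (-11*6 + 0))*(-517 - 96)) = -26*(3*(-18) + (-11*6 + 0))*(-517 - 96) = -26*(-54 + (-66 + 0))*(-613) = -26*(-54 - 66)*(-613) = -(-3120)*(-613) = -26*73560 = -1912560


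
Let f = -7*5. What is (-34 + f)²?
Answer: 4761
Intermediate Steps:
f = -35
(-34 + f)² = (-34 - 35)² = (-69)² = 4761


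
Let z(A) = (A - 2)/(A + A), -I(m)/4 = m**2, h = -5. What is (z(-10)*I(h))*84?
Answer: -5040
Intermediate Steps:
I(m) = -4*m**2
z(A) = (-2 + A)/(2*A) (z(A) = (-2 + A)/((2*A)) = (-2 + A)*(1/(2*A)) = (-2 + A)/(2*A))
(z(-10)*I(h))*84 = (((1/2)*(-2 - 10)/(-10))*(-4*(-5)**2))*84 = (((1/2)*(-1/10)*(-12))*(-4*25))*84 = ((3/5)*(-100))*84 = -60*84 = -5040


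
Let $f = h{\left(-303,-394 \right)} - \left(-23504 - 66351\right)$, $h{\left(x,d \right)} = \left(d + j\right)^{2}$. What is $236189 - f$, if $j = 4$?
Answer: $-5766$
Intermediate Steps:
$h{\left(x,d \right)} = \left(4 + d\right)^{2}$ ($h{\left(x,d \right)} = \left(d + 4\right)^{2} = \left(4 + d\right)^{2}$)
$f = 241955$ ($f = \left(4 - 394\right)^{2} - \left(-23504 - 66351\right) = \left(-390\right)^{2} - \left(-23504 - 66351\right) = 152100 - -89855 = 152100 + 89855 = 241955$)
$236189 - f = 236189 - 241955 = -5766$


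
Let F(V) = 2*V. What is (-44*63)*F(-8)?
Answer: 44352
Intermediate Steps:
(-44*63)*F(-8) = (-44*63)*(2*(-8)) = -2772*(-16) = 44352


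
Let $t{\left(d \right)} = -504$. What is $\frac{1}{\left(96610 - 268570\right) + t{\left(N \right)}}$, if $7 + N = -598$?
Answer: $- \frac{1}{172464} \approx -5.7983 \cdot 10^{-6}$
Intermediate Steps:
$N = -605$ ($N = -7 - 598 = -605$)
$\frac{1}{\left(96610 - 268570\right) + t{\left(N \right)}} = \frac{1}{\left(96610 - 268570\right) - 504} = \frac{1}{-171960 - 504} = \frac{1}{-172464} = - \frac{1}{172464}$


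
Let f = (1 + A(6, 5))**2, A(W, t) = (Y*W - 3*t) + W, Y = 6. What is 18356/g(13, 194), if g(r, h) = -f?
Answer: -4589/196 ≈ -23.413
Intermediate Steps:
A(W, t) = -3*t + 7*W (A(W, t) = (6*W - 3*t) + W = (-3*t + 6*W) + W = -3*t + 7*W)
f = 784 (f = (1 + (-3*5 + 7*6))**2 = (1 + (-15 + 42))**2 = (1 + 27)**2 = 28**2 = 784)
g(r, h) = -784 (g(r, h) = -1*784 = -784)
18356/g(13, 194) = 18356/(-784) = 18356*(-1/784) = -4589/196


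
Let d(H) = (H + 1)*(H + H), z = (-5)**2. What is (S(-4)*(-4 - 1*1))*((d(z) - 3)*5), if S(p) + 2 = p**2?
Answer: -453950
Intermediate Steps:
z = 25
d(H) = 2*H*(1 + H) (d(H) = (1 + H)*(2*H) = 2*H*(1 + H))
S(p) = -2 + p**2
(S(-4)*(-4 - 1*1))*((d(z) - 3)*5) = ((-2 + (-4)**2)*(-4 - 1*1))*((2*25*(1 + 25) - 3)*5) = ((-2 + 16)*(-4 - 1))*((2*25*26 - 3)*5) = (14*(-5))*((1300 - 3)*5) = -90790*5 = -70*6485 = -453950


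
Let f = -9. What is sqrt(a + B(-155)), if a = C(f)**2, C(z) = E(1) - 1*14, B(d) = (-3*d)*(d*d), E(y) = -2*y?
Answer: sqrt(11171881) ≈ 3342.4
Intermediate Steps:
B(d) = -3*d**3 (B(d) = (-3*d)*d**2 = -3*d**3)
C(z) = -16 (C(z) = -2*1 - 1*14 = -2 - 14 = -16)
a = 256 (a = (-16)**2 = 256)
sqrt(a + B(-155)) = sqrt(256 - 3*(-155)**3) = sqrt(256 - 3*(-3723875)) = sqrt(256 + 11171625) = sqrt(11171881)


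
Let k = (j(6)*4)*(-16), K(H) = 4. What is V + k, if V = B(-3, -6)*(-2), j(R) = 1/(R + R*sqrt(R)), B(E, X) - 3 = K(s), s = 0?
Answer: -178/15 - 32*sqrt(6)/15 ≈ -17.092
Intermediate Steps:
B(E, X) = 7 (B(E, X) = 3 + 4 = 7)
j(R) = 1/(R + R**(3/2))
k = -64/(6 + 6*sqrt(6)) (k = (4/(6 + 6**(3/2)))*(-16) = (4/(6 + 6*sqrt(6)))*(-16) = -64/(6 + 6*sqrt(6)) ≈ -3.0922)
V = -14 (V = 7*(-2) = -14)
V + k = -14 + (32/15 - 32*sqrt(6)/15) = -178/15 - 32*sqrt(6)/15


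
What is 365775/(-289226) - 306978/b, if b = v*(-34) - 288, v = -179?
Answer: -45453391239/838466174 ≈ -54.210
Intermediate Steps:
b = 5798 (b = -179*(-34) - 288 = 6086 - 288 = 5798)
365775/(-289226) - 306978/b = 365775/(-289226) - 306978/5798 = 365775*(-1/289226) - 306978*1/5798 = -365775/289226 - 153489/2899 = -45453391239/838466174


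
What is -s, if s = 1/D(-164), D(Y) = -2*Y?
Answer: -1/328 ≈ -0.0030488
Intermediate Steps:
s = 1/328 (s = 1/(-2*(-164)) = 1/328 ≈ 0.0030488)
-s = -1*1/328 = -1/328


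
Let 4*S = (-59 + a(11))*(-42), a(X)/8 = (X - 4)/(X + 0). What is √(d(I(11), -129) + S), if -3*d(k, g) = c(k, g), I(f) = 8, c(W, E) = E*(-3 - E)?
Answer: √2896278/22 ≈ 77.357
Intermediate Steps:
a(X) = 8*(-4 + X)/X (a(X) = 8*((X - 4)/(X + 0)) = 8*((-4 + X)/X) = 8*(-4 + X)/X)
d(k, g) = g*(3 + g)/3 (d(k, g) = -(-1)*g*(3 + g)/3 = g*(3 + g)/3)
S = 12453/22 (S = ((-59 + (8 - 32/11))*(-42))/4 = ((-59 + 56/11)*(-42))/4 = (-593/11*(-42))/4 = (¼)*(24906/11) = 12453/22 ≈ 566.04)
√(d(I(11), -129) + S) = √((⅓)*(-129)*(3 - 129) + 12453/22) = √((⅓)*(-129)*(-126) + 12453/22) = √(5418 + 12453/22) = √(131649/22) = √2896278/22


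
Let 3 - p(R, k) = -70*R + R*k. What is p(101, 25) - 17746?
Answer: -13198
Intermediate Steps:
p(R, k) = 3 + 70*R - R*k (p(R, k) = 3 - (-70*R + R*k) = 3 + (70*R - R*k) = 3 + 70*R - R*k)
p(101, 25) - 17746 = (3 + 70*101 - 1*101*25) - 17746 = (3 + 7070 - 2525) - 17746 = 4548 - 17746 = -13198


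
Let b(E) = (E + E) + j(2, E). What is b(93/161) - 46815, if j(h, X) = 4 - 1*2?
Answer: -7536707/161 ≈ -46812.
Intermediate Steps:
j(h, X) = 2 (j(h, X) = 4 - 2 = 2)
b(E) = 2 + 2*E (b(E) = (E + E) + 2 = 2*E + 2 = 2 + 2*E)
b(93/161) - 46815 = (2 + 2*(93/161)) - 46815 = (2 + 186/161) - 46815 = 508/161 - 46815 = -7536707/161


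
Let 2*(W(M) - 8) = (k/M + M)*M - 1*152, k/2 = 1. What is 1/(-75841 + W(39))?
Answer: -2/150295 ≈ -1.3307e-5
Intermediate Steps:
k = 2 (k = 2*1 = 2)
W(M) = -68 + M*(M + 2/M)/2 (W(M) = 8 + ((2/M + M)*M - 1*152)/2 = 8 + ((M + 2/M)*M - 152)/2 = 8 + (M*(M + 2/M) - 152)/2 = 8 + (-152 + M*(M + 2/M))/2 = 8 + (-76 + M*(M + 2/M)/2) = -68 + M*(M + 2/M)/2)
1/(-75841 + W(39)) = 1/(-75841 + (-67 + (½)*39²)) = 1/(-75841 + (-67 + (½)*1521)) = 1/(-75841 + (-67 + 1521/2)) = 1/(-75841 + 1387/2) = 1/(-150295/2) = -2/150295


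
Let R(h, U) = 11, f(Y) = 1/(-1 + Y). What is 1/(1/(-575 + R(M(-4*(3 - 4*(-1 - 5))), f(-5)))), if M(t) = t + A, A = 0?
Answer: -564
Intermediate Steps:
M(t) = t (M(t) = t + 0 = t)
1/(1/(-575 + R(M(-4*(3 - 4*(-1 - 5))), f(-5)))) = 1/(1/(-575 + 11)) = 1/(1/(-564)) = 1/(-1/564) = -564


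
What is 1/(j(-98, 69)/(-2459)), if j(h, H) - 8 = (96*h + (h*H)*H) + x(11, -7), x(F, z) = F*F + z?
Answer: 2459/475864 ≈ 0.0051674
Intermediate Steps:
x(F, z) = z + F² (x(F, z) = F² + z = z + F²)
j(h, H) = 122 + 96*h + h*H² (j(h, H) = 8 + ((96*h + (h*H)*H) + (-7 + 11²)) = 8 + ((96*h + (H*h)*H) + (-7 + 121)) = 8 + ((96*h + h*H²) + 114) = 8 + (114 + 96*h + h*H²) = 122 + 96*h + h*H²)
1/(j(-98, 69)/(-2459)) = 1/((122 + 96*(-98) - 98*69²)/(-2459)) = 1/((122 - 9408 - 98*4761)*(-1/2459)) = 1/((122 - 9408 - 466578)*(-1/2459)) = 1/(-475864*(-1/2459)) = 1/(475864/2459) = 2459/475864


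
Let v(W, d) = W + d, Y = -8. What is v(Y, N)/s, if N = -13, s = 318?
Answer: -7/106 ≈ -0.066038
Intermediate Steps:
v(Y, N)/s = (-8 - 13)/318 = -21*1/318 = -7/106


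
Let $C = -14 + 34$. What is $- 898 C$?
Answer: $-17960$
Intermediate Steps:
$C = 20$
$- 898 C = \left(-898\right) 20 = -17960$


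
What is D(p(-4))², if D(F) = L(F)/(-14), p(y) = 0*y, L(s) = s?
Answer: 0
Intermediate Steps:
p(y) = 0
D(F) = -F/14 (D(F) = F/(-14) = F*(-1/14) = -F/14)
D(p(-4))² = (-1/14*0)² = 0² = 0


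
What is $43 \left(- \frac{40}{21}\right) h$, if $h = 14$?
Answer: $- \frac{3440}{3} \approx -1146.7$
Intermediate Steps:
$43 \left(- \frac{40}{21}\right) h = 43 \left(- \frac{40}{21}\right) 14 = \left(- \frac{1720}{21}\right) 14 = - \frac{3440}{3}$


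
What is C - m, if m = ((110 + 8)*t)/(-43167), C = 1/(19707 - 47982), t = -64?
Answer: -23730663/135616325 ≈ -0.17498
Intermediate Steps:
C = -1/28275 (C = 1/(-28275) = -1/28275 ≈ -3.5367e-5)
m = 7552/43167 (m = ((110 + 8)*(-64))/(-43167) = (118*(-64))*(-1/43167) = -7552*(-1/43167) = 7552/43167 ≈ 0.17495)
C - m = -1/28275 - 1*7552/43167 = -1/28275 - 7552/43167 = -23730663/135616325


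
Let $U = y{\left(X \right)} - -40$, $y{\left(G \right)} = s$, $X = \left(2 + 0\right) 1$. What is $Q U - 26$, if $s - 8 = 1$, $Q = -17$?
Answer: $-859$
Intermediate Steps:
$X = 2$ ($X = 2 \cdot 1 = 2$)
$s = 9$ ($s = 8 + 1 = 9$)
$y{\left(G \right)} = 9$
$U = 49$ ($U = 9 - -40 = 9 + 40 = 49$)
$Q U - 26 = \left(-17\right) 49 - 26 = -833 - 26 = -859$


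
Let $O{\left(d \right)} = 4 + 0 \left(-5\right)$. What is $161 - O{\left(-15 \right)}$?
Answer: $157$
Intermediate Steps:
$O{\left(d \right)} = 4$ ($O{\left(d \right)} = 4 + 0 = 4$)
$161 - O{\left(-15 \right)} = 161 - 4 = 157$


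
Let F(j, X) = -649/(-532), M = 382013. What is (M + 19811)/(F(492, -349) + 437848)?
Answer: 213770368/232935785 ≈ 0.91772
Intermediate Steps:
F(j, X) = 649/532 (F(j, X) = -649*(-1/532) = 649/532)
(M + 19811)/(F(492, -349) + 437848) = (382013 + 19811)/(649/532 + 437848) = 401824/(232935785/532) = 401824*(532/232935785) = 213770368/232935785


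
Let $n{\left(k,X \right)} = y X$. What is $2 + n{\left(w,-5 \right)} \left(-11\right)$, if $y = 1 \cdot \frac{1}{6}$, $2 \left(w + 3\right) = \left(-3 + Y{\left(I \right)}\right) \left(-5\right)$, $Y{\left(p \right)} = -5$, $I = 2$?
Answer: $\frac{67}{6} \approx 11.167$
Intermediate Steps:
$w = 17$ ($w = -3 + \frac{\left(-3 - 5\right) \left(-5\right)}{2} = -3 + \frac{\left(-8\right) \left(-5\right)}{2} = -3 + \frac{1}{2} \cdot 40 = -3 + 20 = 17$)
$y = \frac{1}{6}$ ($y = 1 \cdot \frac{1}{6} = \frac{1}{6} \approx 0.16667$)
$n{\left(k,X \right)} = \frac{X}{6}$
$2 + n{\left(w,-5 \right)} \left(-11\right) = 2 + \frac{1}{6} \left(-5\right) \left(-11\right) = 2 - - \frac{55}{6} = 2 + \frac{55}{6} = \frac{67}{6}$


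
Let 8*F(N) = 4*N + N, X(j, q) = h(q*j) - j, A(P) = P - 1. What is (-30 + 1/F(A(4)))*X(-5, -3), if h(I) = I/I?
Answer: -884/5 ≈ -176.80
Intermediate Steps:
h(I) = 1
A(P) = -1 + P
X(j, q) = 1 - j
F(N) = 5*N/8 (F(N) = (4*N + N)/8 = (5*N)/8 = 5*N/8)
(-30 + 1/F(A(4)))*X(-5, -3) = (-30 + 1/(5*(-1 + 4)/8))*(1 - 1*(-5)) = (-30 + 1/((5/8)*3))*(1 + 5) = (-30 + 1/(15/8))*6 = (-30 + 8/15)*6 = -442/15*6 = -884/5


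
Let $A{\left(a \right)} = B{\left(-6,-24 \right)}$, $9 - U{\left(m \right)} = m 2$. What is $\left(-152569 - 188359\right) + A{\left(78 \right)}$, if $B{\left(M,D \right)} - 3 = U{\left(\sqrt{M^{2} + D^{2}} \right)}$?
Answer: $-340916 - 12 \sqrt{17} \approx -3.4097 \cdot 10^{5}$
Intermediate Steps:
$U{\left(m \right)} = 9 - 2 m$ ($U{\left(m \right)} = 9 - m 2 = 9 - 2 m$)
$B{\left(M,D \right)} = 12 - 2 \sqrt{D^{2} + M^{2}}$ ($B{\left(M,D \right)} = 3 - \left(-9 + 2 \sqrt{M^{2} + D^{2}}\right) = 3 - \left(-9 + 2 \sqrt{D^{2} + M^{2}}\right) = 12 - 2 \sqrt{D^{2} + M^{2}}$)
$A{\left(a \right)} = 12 - 12 \sqrt{17}$ ($A{\left(a \right)} = 12 - 2 \sqrt{\left(-24\right)^{2} + \left(-6\right)^{2}} = 12 - 2 \sqrt{576 + 36} = 12 - 2 \sqrt{612} = 12 - 2 \cdot 6 \sqrt{17} = 12 - 12 \sqrt{17}$)
$\left(-152569 - 188359\right) + A{\left(78 \right)} = \left(-152569 - 188359\right) + \left(12 - 12 \sqrt{17}\right) = -340928 + \left(12 - 12 \sqrt{17}\right) = -340916 - 12 \sqrt{17}$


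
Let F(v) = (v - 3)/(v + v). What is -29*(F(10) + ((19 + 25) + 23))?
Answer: -39063/20 ≈ -1953.2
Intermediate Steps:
F(v) = (-3 + v)/(2*v) (F(v) = (-3 + v)/((2*v)) = (-3 + v)*(1/(2*v)) = (-3 + v)/(2*v))
-29*(F(10) + ((19 + 25) + 23)) = -29*((½)*(-3 + 10)/10 + ((19 + 25) + 23)) = -29*((½)*(⅒)*7 + (44 + 23)) = -29*(7/20 + 67) = -29*1347/20 = -39063/20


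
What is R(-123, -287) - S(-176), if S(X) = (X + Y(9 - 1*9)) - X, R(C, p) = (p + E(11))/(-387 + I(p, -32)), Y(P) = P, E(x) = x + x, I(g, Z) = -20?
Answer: 265/407 ≈ 0.65111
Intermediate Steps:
E(x) = 2*x
R(C, p) = -2/37 - p/407 (R(C, p) = (p + 2*11)/(-387 - 20) = (p + 22)/(-407) = (22 + p)*(-1/407) = -2/37 - p/407)
S(X) = 0 (S(X) = (X + (9 - 1*9)) - X = (X + (9 - 9)) - X = (X + 0) - X = X - X = 0)
R(-123, -287) - S(-176) = (-2/37 - 1/407*(-287)) - 1*0 = (-2/37 + 287/407) + 0 = 265/407 + 0 = 265/407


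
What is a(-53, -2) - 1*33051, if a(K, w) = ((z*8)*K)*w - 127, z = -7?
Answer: -39114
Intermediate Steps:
a(K, w) = -127 - 56*K*w (a(K, w) = ((-7*8)*K)*w - 127 = (-56*K)*w - 127 = -56*K*w - 127 = -127 - 56*K*w)
a(-53, -2) - 1*33051 = (-127 - 56*(-53)*(-2)) - 1*33051 = (-127 - 5936) - 33051 = -6063 - 33051 = -39114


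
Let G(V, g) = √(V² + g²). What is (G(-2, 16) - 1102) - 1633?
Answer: -2735 + 2*√65 ≈ -2718.9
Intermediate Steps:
(G(-2, 16) - 1102) - 1633 = (√((-2)² + 16²) - 1102) - 1633 = (√(4 + 256) - 1102) - 1633 = (√260 - 1102) - 1633 = (2*√65 - 1102) - 1633 = (-1102 + 2*√65) - 1633 = -2735 + 2*√65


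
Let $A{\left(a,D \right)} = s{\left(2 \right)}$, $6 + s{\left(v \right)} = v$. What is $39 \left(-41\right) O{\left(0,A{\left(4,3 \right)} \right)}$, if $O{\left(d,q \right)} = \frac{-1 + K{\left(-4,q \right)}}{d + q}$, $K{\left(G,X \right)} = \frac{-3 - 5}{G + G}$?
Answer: $0$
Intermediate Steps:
$s{\left(v \right)} = -6 + v$
$A{\left(a,D \right)} = -4$ ($A{\left(a,D \right)} = -6 + 2 = -4$)
$K{\left(G,X \right)} = - \frac{4}{G}$ ($K{\left(G,X \right)} = - \frac{8}{2 G} = - 8 \frac{1}{2 G} = - \frac{4}{G}$)
$O{\left(d,q \right)} = 0$ ($O{\left(d,q \right)} = \frac{-1 - \frac{4}{-4}}{d + q} = \frac{-1 - -1}{d + q} = \frac{-1 + 1}{d + q} = \frac{0}{d + q} = 0$)
$39 \left(-41\right) O{\left(0,A{\left(4,3 \right)} \right)} = 39 \left(-41\right) 0 = \left(-1599\right) 0 = 0$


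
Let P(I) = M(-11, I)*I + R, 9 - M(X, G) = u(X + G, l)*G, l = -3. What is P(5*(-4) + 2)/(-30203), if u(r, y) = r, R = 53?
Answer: -9287/30203 ≈ -0.30749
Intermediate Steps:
M(X, G) = 9 - G*(G + X) (M(X, G) = 9 - (X + G)*G = 9 - (G + X)*G = 9 - G*(G + X))
P(I) = 53 + I*(9 - I*(-11 + I)) (P(I) = (9 - I*(I - 11))*I + 53 = (9 - I*(-11 + I))*I + 53 = I*(9 - I*(-11 + I)) + 53 = 53 + I*(9 - I*(-11 + I)))
P(5*(-4) + 2)/(-30203) = (53 - (5*(-4) + 2)*(-9 + (5*(-4) + 2)*(-11 + (5*(-4) + 2))))/(-30203) = (53 - (-20 + 2)*(-9 + (-20 + 2)*(-11 + (-20 + 2))))*(-1/30203) = (53 - 1*(-18)*(-9 - 18*(-11 - 18)))*(-1/30203) = (53 - 1*(-18)*(-9 - 18*(-29)))*(-1/30203) = (53 - 1*(-18)*(-9 + 522))*(-1/30203) = (53 - 1*(-18)*513)*(-1/30203) = (53 + 9234)*(-1/30203) = 9287*(-1/30203) = -9287/30203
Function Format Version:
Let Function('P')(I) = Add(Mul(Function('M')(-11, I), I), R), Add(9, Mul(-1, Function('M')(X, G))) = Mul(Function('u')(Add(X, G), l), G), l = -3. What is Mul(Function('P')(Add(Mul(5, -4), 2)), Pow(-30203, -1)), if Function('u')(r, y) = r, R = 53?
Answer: Rational(-9287, 30203) ≈ -0.30749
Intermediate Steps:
Function('M')(X, G) = Add(9, Mul(-1, G, Add(G, X))) (Function('M')(X, G) = Add(9, Mul(-1, Mul(Add(X, G), G))) = Add(9, Mul(-1, Mul(Add(G, X), G))) = Add(9, Mul(-1, Mul(G, Add(G, X)))) = Add(9, Mul(-1, G, Add(G, X))))
Function('P')(I) = Add(53, Mul(I, Add(9, Mul(-1, I, Add(-11, I))))) (Function('P')(I) = Add(Mul(Add(9, Mul(-1, I, Add(I, -11))), I), 53) = Add(Mul(Add(9, Mul(-1, I, Add(-11, I))), I), 53) = Add(Mul(I, Add(9, Mul(-1, I, Add(-11, I)))), 53) = Add(53, Mul(I, Add(9, Mul(-1, I, Add(-11, I))))))
Mul(Function('P')(Add(Mul(5, -4), 2)), Pow(-30203, -1)) = Mul(Add(53, Mul(-1, Add(Mul(5, -4), 2), Add(-9, Mul(Add(Mul(5, -4), 2), Add(-11, Add(Mul(5, -4), 2)))))), Pow(-30203, -1)) = Mul(Add(53, Mul(-1, Add(-20, 2), Add(-9, Mul(Add(-20, 2), Add(-11, Add(-20, 2)))))), Rational(-1, 30203)) = Mul(Add(53, Mul(-1, -18, Add(-9, Mul(-18, Add(-11, -18))))), Rational(-1, 30203)) = Mul(Add(53, Mul(-1, -18, Add(-9, Mul(-18, -29)))), Rational(-1, 30203)) = Mul(Add(53, Mul(-1, -18, Add(-9, 522))), Rational(-1, 30203)) = Mul(Add(53, Mul(-1, -18, 513)), Rational(-1, 30203)) = Mul(Add(53, 9234), Rational(-1, 30203)) = Mul(9287, Rational(-1, 30203)) = Rational(-9287, 30203)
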